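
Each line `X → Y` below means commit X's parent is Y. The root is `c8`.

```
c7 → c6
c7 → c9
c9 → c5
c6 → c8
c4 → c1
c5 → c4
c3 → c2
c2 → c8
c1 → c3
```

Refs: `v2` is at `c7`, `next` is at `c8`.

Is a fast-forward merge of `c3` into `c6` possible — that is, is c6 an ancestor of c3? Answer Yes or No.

A fast-forward from c6 to c3 is possible iff c6 is an ancestor of c3.
Ancestors of c3: {c2, c3, c8}.
c6 is not among them, so fast-forward is not possible.

No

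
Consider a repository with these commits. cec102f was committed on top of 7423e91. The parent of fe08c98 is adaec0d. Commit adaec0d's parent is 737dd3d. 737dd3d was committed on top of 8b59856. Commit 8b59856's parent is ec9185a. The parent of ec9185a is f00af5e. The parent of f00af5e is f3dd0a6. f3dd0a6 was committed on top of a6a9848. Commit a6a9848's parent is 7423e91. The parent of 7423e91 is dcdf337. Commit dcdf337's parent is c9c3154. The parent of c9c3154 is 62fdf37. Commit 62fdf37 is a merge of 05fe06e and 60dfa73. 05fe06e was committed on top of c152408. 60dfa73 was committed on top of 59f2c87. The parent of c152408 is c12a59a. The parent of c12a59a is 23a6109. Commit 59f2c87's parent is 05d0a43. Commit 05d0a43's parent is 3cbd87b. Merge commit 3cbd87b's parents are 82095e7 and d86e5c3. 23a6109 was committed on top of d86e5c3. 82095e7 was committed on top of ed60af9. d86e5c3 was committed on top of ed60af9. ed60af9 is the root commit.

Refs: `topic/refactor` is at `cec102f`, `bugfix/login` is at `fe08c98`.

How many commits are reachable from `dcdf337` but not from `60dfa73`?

Reachable from dcdf337: {05d0a43, 05fe06e, 23a6109, 3cbd87b, 59f2c87, 60dfa73, 62fdf37, 82095e7, c12a59a, c152408, c9c3154, d86e5c3, dcdf337, ed60af9}.
Reachable from 60dfa73: {05d0a43, 3cbd87b, 59f2c87, 60dfa73, 82095e7, d86e5c3, ed60af9}.
In dcdf337's history but not 60dfa73's: {05fe06e, 23a6109, 62fdf37, c12a59a, c152408, c9c3154, dcdf337} — 7 commits.

7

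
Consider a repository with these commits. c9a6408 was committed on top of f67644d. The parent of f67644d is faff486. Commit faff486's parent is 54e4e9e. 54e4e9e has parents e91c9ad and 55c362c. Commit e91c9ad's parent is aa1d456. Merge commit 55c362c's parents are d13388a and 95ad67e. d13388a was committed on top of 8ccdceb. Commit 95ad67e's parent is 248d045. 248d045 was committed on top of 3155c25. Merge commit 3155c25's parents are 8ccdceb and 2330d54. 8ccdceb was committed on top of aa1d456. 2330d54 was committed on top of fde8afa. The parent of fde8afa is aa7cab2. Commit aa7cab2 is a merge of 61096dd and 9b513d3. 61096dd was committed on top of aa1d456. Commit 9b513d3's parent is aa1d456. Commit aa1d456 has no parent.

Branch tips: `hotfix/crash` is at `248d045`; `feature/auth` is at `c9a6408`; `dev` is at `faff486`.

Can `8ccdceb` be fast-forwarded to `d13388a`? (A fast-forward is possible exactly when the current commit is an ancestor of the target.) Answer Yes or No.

Yes

A fast-forward from 8ccdceb to d13388a is possible iff 8ccdceb is an ancestor of d13388a.
Ancestors of d13388a: {8ccdceb, aa1d456, d13388a}.
8ccdceb is among them, so fast-forward is possible.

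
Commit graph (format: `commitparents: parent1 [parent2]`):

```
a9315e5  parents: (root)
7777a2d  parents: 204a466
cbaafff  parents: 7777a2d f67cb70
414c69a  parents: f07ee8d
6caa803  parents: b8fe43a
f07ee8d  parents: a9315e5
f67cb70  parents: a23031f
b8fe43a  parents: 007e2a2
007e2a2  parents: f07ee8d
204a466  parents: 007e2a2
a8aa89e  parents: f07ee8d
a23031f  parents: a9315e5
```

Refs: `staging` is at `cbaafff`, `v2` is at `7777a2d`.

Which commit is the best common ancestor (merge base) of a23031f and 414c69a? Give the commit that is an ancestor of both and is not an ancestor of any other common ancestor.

Ancestors of a23031f: {a23031f, a9315e5}.
Ancestors of 414c69a: {414c69a, a9315e5, f07ee8d}.
Common ancestors: {a9315e5}.
The only common ancestor is a9315e5, so it is the merge base.

a9315e5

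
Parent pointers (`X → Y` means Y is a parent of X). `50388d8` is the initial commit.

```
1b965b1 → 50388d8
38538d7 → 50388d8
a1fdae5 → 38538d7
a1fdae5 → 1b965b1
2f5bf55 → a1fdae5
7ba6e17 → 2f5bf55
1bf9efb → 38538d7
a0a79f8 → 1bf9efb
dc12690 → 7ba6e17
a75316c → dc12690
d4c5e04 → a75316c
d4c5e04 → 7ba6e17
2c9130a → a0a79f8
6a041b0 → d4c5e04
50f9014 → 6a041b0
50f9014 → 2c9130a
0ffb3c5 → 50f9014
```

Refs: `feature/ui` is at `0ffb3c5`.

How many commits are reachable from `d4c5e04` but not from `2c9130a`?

Reachable from d4c5e04: {1b965b1, 2f5bf55, 38538d7, 50388d8, 7ba6e17, a1fdae5, a75316c, d4c5e04, dc12690}.
Reachable from 2c9130a: {1bf9efb, 2c9130a, 38538d7, 50388d8, a0a79f8}.
In d4c5e04's history but not 2c9130a's: {1b965b1, 2f5bf55, 7ba6e17, a1fdae5, a75316c, d4c5e04, dc12690} — 7 commits.

7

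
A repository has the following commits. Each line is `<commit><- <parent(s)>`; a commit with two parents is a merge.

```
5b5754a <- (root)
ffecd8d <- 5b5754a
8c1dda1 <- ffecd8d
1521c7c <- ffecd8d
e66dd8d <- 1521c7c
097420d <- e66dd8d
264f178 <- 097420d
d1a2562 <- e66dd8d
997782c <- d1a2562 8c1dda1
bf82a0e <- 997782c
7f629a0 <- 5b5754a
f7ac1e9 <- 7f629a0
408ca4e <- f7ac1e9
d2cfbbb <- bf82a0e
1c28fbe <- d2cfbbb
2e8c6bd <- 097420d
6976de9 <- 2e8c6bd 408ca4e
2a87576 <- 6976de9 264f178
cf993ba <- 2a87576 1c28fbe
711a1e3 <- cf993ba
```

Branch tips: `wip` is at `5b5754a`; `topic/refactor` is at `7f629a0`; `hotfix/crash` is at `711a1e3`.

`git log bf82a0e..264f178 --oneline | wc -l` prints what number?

2

Reachable from 264f178: {097420d, 1521c7c, 264f178, 5b5754a, e66dd8d, ffecd8d}.
Reachable from bf82a0e: {1521c7c, 5b5754a, 8c1dda1, 997782c, bf82a0e, d1a2562, e66dd8d, ffecd8d}.
In 264f178's history but not bf82a0e's: {097420d, 264f178} — 2 commits.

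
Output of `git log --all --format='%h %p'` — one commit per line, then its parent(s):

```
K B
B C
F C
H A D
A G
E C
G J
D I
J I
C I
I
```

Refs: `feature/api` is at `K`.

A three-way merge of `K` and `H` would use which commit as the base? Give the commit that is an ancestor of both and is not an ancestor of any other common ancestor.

Ancestors of K: {B, C, I, K}.
Ancestors of H: {A, D, G, H, I, J}.
Common ancestors: {I}.
The only common ancestor is I, so it is the merge base.

I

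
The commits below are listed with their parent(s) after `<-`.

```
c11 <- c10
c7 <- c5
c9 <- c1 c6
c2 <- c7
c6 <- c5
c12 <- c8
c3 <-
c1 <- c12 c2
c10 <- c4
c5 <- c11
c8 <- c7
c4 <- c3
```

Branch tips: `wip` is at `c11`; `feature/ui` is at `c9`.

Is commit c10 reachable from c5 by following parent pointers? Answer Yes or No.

Ancestors of c5 (commits reachable by following parents): {c10, c11, c3, c4, c5}.
c10 is in that set, so it is an ancestor of c5.

Yes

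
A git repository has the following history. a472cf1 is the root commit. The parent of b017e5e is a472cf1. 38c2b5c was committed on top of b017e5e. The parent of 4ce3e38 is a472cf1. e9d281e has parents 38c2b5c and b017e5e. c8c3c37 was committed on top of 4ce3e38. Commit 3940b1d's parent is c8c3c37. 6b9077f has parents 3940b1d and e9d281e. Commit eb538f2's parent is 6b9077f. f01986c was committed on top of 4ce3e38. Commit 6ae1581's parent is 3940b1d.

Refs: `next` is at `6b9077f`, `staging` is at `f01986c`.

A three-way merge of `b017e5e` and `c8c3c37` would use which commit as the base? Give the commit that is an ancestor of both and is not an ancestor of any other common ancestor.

a472cf1

Ancestors of b017e5e: {a472cf1, b017e5e}.
Ancestors of c8c3c37: {4ce3e38, a472cf1, c8c3c37}.
Common ancestors: {a472cf1}.
The only common ancestor is a472cf1, so it is the merge base.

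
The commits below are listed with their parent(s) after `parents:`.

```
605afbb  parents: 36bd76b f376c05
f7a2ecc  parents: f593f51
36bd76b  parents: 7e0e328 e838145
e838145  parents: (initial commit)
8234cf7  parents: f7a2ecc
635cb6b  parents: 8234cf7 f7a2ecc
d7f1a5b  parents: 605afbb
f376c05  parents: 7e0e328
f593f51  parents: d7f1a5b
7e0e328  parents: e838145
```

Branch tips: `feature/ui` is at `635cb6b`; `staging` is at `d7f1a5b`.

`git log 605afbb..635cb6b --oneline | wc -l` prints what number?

5

Reachable from 635cb6b: {36bd76b, 605afbb, 635cb6b, 7e0e328, 8234cf7, d7f1a5b, e838145, f376c05, f593f51, f7a2ecc}.
Reachable from 605afbb: {36bd76b, 605afbb, 7e0e328, e838145, f376c05}.
In 635cb6b's history but not 605afbb's: {635cb6b, 8234cf7, d7f1a5b, f593f51, f7a2ecc} — 5 commits.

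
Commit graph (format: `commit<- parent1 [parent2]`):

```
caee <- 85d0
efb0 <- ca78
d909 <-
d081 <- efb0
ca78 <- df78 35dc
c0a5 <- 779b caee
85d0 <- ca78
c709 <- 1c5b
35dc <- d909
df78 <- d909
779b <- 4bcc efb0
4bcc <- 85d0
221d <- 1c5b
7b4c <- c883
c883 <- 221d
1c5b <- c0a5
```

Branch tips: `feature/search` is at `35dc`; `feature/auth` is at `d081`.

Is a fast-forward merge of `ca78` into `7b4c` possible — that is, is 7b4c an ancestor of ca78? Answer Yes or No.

A fast-forward from 7b4c to ca78 is possible iff 7b4c is an ancestor of ca78.
Ancestors of ca78: {35dc, ca78, d909, df78}.
7b4c is not among them, so fast-forward is not possible.

No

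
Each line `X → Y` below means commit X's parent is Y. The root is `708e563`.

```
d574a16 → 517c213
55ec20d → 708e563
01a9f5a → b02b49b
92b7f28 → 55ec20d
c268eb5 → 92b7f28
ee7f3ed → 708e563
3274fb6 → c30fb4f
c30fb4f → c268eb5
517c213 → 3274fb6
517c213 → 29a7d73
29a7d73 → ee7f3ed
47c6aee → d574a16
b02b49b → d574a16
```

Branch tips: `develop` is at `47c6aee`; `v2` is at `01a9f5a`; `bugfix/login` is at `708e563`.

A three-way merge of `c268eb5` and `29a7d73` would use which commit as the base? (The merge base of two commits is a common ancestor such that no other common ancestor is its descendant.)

Ancestors of c268eb5: {55ec20d, 708e563, 92b7f28, c268eb5}.
Ancestors of 29a7d73: {29a7d73, 708e563, ee7f3ed}.
Common ancestors: {708e563}.
The only common ancestor is 708e563, so it is the merge base.

708e563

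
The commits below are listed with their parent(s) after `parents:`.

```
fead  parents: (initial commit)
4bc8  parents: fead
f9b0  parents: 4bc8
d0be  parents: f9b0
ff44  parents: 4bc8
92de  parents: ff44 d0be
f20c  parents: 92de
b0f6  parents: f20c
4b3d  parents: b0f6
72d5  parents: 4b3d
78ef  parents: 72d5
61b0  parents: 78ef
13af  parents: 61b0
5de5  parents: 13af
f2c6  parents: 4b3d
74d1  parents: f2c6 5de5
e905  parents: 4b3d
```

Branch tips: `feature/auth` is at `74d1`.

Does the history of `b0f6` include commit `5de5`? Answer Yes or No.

No

Ancestors of b0f6: {4bc8, 92de, b0f6, d0be, f20c, f9b0, fead, ff44}.
5de5 is not in that set, so it is not an ancestor of b0f6.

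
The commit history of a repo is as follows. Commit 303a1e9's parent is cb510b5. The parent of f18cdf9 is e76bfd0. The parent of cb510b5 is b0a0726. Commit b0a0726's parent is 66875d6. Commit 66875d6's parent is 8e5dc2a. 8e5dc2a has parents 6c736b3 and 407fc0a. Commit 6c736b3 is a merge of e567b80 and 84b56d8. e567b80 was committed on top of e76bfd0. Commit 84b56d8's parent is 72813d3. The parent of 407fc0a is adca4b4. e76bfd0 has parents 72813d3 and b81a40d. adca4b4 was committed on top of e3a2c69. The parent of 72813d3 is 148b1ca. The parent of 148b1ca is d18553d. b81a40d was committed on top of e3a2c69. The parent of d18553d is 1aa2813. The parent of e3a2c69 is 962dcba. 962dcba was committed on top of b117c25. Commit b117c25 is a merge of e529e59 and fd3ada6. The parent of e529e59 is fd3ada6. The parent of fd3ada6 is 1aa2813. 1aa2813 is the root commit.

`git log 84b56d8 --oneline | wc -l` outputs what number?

5

Walking parent pointers from 84b56d8: reachable set = {148b1ca, 1aa2813, 72813d3, 84b56d8, d18553d}.
That is 5 commits.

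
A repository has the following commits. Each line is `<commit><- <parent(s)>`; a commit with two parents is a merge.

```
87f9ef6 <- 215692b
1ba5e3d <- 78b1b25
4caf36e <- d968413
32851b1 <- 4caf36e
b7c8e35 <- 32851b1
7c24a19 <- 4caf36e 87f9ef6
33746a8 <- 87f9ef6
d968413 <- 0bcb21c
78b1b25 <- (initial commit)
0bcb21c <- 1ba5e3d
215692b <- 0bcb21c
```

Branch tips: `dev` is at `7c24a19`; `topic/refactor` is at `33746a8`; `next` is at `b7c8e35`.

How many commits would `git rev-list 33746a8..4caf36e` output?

2

Reachable from 4caf36e: {0bcb21c, 1ba5e3d, 4caf36e, 78b1b25, d968413}.
Reachable from 33746a8: {0bcb21c, 1ba5e3d, 215692b, 33746a8, 78b1b25, 87f9ef6}.
In 4caf36e's history but not 33746a8's: {4caf36e, d968413} — 2 commits.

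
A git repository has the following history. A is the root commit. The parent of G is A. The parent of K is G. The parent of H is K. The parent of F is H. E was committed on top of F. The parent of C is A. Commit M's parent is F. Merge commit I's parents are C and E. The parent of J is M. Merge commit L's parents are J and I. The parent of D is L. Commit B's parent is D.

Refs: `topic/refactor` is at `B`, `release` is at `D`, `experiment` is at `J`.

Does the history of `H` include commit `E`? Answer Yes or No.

No

Ancestors of H: {A, G, H, K}.
E is not in that set, so it is not an ancestor of H.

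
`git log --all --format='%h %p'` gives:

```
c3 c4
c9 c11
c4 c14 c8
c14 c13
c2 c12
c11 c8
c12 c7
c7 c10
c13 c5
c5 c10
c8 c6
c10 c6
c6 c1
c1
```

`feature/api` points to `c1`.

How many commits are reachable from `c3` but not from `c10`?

6

Reachable from c3: {c1, c10, c13, c14, c3, c4, c5, c6, c8}.
Reachable from c10: {c1, c10, c6}.
In c3's history but not c10's: {c13, c14, c3, c4, c5, c8} — 6 commits.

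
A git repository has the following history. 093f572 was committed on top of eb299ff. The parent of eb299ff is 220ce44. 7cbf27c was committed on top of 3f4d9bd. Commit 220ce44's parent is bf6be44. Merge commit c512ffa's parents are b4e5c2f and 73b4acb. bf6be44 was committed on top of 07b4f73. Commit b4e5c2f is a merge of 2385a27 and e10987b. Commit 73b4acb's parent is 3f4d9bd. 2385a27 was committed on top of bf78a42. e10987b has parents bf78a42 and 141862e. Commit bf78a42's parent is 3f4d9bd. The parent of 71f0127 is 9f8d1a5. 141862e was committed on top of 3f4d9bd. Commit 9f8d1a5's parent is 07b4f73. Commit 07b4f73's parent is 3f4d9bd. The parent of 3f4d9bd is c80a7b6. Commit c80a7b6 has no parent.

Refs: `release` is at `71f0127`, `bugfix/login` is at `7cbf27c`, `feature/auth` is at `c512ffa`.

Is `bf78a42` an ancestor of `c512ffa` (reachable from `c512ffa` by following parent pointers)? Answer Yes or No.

Yes

Ancestors of c512ffa (commits reachable by following parents): {141862e, 2385a27, 3f4d9bd, 73b4acb, b4e5c2f, bf78a42, c512ffa, c80a7b6, e10987b}.
bf78a42 is in that set, so it is an ancestor of c512ffa.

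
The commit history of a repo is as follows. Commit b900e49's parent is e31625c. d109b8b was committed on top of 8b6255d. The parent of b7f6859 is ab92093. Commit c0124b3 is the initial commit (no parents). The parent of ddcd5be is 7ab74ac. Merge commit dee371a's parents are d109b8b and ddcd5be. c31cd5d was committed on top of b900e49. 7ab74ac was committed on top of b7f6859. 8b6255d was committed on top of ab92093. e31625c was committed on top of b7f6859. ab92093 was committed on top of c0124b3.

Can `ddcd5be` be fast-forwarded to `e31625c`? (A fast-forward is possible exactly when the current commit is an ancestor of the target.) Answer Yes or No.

A fast-forward from ddcd5be to e31625c is possible iff ddcd5be is an ancestor of e31625c.
Ancestors of e31625c: {ab92093, b7f6859, c0124b3, e31625c}.
ddcd5be is not among them, so fast-forward is not possible.

No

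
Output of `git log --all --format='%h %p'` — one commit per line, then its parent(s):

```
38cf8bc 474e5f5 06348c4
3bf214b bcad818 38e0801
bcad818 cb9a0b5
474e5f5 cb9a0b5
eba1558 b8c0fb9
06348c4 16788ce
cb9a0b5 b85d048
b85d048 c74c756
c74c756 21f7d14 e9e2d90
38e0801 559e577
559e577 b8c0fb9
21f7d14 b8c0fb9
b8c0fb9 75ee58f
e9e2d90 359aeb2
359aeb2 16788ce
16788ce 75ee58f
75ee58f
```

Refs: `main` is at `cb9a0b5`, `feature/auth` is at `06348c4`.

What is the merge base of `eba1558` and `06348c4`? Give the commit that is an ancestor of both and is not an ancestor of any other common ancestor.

75ee58f

Ancestors of eba1558: {75ee58f, b8c0fb9, eba1558}.
Ancestors of 06348c4: {06348c4, 16788ce, 75ee58f}.
Common ancestors: {75ee58f}.
The only common ancestor is 75ee58f, so it is the merge base.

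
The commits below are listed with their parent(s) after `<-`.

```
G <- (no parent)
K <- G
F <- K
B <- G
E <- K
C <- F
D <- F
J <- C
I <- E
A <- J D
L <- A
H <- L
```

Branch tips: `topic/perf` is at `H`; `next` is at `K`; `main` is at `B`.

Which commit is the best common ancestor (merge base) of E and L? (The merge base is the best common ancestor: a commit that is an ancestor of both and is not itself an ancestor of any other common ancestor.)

Ancestors of E: {E, G, K}.
Ancestors of L: {A, C, D, F, G, J, K, L}.
Common ancestors: {G, K}.
Among these, K is not an ancestor of any other common ancestor — it is the merge base.

K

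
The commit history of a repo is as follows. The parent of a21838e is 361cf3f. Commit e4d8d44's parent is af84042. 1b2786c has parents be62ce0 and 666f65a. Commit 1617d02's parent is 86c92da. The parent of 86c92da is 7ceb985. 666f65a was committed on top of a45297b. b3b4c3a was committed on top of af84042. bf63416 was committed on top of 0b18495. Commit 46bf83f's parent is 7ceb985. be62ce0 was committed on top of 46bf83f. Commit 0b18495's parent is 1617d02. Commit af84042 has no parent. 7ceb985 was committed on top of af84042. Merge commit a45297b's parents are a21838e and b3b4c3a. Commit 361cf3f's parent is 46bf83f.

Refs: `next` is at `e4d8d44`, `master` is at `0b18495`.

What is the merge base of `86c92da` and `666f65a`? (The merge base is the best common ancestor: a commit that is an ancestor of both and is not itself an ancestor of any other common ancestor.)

Ancestors of 86c92da: {7ceb985, 86c92da, af84042}.
Ancestors of 666f65a: {361cf3f, 46bf83f, 666f65a, 7ceb985, a21838e, a45297b, af84042, b3b4c3a}.
Common ancestors: {7ceb985, af84042}.
Among these, 7ceb985 is not an ancestor of any other common ancestor — it is the merge base.

7ceb985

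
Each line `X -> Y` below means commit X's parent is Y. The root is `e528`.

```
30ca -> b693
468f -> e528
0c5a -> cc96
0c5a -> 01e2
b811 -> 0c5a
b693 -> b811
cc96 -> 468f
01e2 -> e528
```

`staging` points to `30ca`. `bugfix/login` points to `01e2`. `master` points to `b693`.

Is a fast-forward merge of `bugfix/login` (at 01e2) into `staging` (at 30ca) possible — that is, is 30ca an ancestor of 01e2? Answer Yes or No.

No

A fast-forward from 30ca to 01e2 is possible iff 30ca is an ancestor of 01e2.
Ancestors of 01e2: {01e2, e528}.
30ca is not among them, so fast-forward is not possible.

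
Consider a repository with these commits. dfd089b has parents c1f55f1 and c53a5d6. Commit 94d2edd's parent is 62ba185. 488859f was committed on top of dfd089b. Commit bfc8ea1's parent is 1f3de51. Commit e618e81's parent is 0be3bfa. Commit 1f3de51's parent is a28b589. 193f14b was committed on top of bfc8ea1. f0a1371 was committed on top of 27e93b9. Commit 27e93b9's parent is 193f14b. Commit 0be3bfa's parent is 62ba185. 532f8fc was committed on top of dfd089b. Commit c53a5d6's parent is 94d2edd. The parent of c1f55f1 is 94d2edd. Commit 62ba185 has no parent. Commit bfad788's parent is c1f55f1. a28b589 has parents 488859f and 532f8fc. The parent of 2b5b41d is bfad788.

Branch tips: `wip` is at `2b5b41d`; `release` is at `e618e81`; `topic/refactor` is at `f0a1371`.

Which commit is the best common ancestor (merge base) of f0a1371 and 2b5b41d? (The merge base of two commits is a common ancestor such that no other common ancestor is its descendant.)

c1f55f1

Ancestors of f0a1371: {193f14b, 1f3de51, 27e93b9, 488859f, 532f8fc, 62ba185, 94d2edd, a28b589, bfc8ea1, c1f55f1, c53a5d6, dfd089b, f0a1371}.
Ancestors of 2b5b41d: {2b5b41d, 62ba185, 94d2edd, bfad788, c1f55f1}.
Common ancestors: {62ba185, 94d2edd, c1f55f1}.
Among these, c1f55f1 is not an ancestor of any other common ancestor — it is the merge base.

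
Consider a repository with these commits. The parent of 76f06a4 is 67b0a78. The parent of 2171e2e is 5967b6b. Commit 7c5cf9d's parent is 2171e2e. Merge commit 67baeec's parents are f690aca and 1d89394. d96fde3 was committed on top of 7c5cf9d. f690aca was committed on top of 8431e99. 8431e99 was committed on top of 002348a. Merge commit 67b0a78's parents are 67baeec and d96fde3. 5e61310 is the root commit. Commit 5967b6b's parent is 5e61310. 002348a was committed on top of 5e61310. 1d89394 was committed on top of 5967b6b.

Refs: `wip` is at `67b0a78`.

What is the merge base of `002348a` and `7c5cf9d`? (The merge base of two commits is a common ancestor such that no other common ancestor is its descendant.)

Ancestors of 002348a: {002348a, 5e61310}.
Ancestors of 7c5cf9d: {2171e2e, 5967b6b, 5e61310, 7c5cf9d}.
Common ancestors: {5e61310}.
The only common ancestor is 5e61310, so it is the merge base.

5e61310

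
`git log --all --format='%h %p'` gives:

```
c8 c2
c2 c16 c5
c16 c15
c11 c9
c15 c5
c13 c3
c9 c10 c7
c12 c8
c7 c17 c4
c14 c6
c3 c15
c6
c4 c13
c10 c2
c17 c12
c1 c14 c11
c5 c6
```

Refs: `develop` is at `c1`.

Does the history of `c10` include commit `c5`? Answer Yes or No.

Yes

Ancestors of c10 (commits reachable by following parents): {c10, c15, c16, c2, c5, c6}.
c5 is in that set, so it is an ancestor of c10.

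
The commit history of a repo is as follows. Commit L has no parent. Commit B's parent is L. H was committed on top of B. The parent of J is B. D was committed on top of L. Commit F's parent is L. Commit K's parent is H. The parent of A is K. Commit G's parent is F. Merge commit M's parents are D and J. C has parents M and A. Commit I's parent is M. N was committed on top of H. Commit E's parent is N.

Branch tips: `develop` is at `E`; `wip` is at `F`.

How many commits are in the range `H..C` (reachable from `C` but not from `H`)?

Reachable from C: {A, B, C, D, H, J, K, L, M}.
Reachable from H: {B, H, L}.
In C's history but not H's: {A, C, D, J, K, M} — 6 commits.

6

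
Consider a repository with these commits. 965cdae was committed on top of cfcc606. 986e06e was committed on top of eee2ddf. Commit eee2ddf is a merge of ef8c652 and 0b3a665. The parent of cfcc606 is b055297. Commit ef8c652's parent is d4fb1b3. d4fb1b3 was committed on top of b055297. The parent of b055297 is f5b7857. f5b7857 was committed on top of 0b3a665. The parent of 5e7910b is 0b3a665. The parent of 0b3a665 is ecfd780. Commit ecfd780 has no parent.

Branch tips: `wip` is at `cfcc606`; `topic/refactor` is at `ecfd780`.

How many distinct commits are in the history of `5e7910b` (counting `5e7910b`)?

Walking parent pointers from 5e7910b: reachable set = {0b3a665, 5e7910b, ecfd780}.
That is 3 commits.

3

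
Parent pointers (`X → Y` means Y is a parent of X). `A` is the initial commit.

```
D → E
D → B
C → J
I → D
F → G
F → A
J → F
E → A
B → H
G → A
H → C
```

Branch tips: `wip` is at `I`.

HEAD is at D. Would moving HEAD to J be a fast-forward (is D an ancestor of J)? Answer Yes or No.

No

A fast-forward from D to J is possible iff D is an ancestor of J.
Ancestors of J: {A, F, G, J}.
D is not among them, so fast-forward is not possible.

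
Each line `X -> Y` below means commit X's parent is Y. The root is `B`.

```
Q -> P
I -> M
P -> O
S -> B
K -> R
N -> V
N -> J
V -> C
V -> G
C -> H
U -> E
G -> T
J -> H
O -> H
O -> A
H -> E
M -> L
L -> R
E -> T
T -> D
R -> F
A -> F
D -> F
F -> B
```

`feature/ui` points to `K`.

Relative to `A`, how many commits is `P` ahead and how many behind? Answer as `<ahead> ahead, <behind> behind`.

6 ahead, 0 behind

Reachable from P: {A, B, D, E, F, H, O, P, T}.
Reachable from A: {A, B, F}.
Only in P's history (ahead): {D, E, H, O, P, T} — 6.
Only in A's history (behind): {} — 0.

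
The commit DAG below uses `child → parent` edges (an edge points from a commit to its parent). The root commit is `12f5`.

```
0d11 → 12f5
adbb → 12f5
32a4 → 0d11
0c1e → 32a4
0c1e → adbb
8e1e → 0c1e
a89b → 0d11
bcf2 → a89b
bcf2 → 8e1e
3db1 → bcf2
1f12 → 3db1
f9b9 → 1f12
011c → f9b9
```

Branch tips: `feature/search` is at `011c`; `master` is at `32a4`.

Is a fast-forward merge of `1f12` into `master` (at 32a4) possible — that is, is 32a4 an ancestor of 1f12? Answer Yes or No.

Yes

A fast-forward from 32a4 to 1f12 is possible iff 32a4 is an ancestor of 1f12.
Ancestors of 1f12: {0c1e, 0d11, 12f5, 1f12, 32a4, 3db1, 8e1e, a89b, adbb, bcf2}.
32a4 is among them, so fast-forward is possible.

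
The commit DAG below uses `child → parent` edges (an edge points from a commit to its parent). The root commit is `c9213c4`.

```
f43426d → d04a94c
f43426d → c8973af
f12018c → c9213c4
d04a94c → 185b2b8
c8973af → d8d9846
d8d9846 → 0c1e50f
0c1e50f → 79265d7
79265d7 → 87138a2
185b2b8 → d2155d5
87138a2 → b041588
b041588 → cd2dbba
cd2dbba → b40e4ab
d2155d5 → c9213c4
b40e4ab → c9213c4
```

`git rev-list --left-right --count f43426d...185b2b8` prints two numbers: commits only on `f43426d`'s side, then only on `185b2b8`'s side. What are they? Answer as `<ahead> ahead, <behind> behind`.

Reachable from f43426d: {0c1e50f, 185b2b8, 79265d7, 87138a2, b041588, b40e4ab, c8973af, c9213c4, cd2dbba, d04a94c, d2155d5, d8d9846, f43426d}.
Reachable from 185b2b8: {185b2b8, c9213c4, d2155d5}.
Only in f43426d's history (ahead): {0c1e50f, 79265d7, 87138a2, b041588, b40e4ab, c8973af, cd2dbba, d04a94c, d8d9846, f43426d} — 10.
Only in 185b2b8's history (behind): {} — 0.

10 ahead, 0 behind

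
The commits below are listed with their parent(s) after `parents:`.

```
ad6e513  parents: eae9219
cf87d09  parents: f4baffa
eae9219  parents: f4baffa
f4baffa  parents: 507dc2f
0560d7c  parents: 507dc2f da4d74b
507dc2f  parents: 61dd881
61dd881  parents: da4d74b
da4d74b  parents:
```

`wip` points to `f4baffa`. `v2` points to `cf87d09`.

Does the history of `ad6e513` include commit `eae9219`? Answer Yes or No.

Ancestors of ad6e513 (commits reachable by following parents): {507dc2f, 61dd881, ad6e513, da4d74b, eae9219, f4baffa}.
eae9219 is in that set, so it is an ancestor of ad6e513.

Yes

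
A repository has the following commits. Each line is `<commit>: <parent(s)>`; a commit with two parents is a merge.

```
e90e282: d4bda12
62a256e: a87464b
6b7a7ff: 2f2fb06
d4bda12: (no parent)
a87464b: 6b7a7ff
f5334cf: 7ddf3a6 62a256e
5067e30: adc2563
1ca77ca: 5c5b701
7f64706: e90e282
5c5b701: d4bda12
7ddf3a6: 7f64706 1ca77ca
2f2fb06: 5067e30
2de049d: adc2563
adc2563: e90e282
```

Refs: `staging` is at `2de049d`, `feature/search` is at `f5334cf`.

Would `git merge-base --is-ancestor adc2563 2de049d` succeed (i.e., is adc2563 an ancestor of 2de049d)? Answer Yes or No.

Ancestors of 2de049d (commits reachable by following parents): {2de049d, adc2563, d4bda12, e90e282}.
adc2563 is in that set, so it is an ancestor of 2de049d.

Yes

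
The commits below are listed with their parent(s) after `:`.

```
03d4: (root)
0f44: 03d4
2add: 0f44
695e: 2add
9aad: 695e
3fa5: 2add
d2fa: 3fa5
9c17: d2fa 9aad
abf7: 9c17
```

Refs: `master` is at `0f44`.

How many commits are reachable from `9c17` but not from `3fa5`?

4

Reachable from 9c17: {03d4, 0f44, 2add, 3fa5, 695e, 9aad, 9c17, d2fa}.
Reachable from 3fa5: {03d4, 0f44, 2add, 3fa5}.
In 9c17's history but not 3fa5's: {695e, 9aad, 9c17, d2fa} — 4 commits.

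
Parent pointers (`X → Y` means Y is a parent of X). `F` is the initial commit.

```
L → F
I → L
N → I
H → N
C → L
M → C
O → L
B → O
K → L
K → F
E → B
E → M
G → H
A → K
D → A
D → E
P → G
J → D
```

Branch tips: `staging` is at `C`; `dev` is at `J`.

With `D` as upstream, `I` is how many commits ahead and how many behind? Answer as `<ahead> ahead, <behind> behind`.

Reachable from I: {F, I, L}.
Reachable from D: {A, B, C, D, E, F, K, L, M, O}.
Only in I's history (ahead): {I} — 1.
Only in D's history (behind): {A, B, C, D, E, K, M, O} — 8.

1 ahead, 8 behind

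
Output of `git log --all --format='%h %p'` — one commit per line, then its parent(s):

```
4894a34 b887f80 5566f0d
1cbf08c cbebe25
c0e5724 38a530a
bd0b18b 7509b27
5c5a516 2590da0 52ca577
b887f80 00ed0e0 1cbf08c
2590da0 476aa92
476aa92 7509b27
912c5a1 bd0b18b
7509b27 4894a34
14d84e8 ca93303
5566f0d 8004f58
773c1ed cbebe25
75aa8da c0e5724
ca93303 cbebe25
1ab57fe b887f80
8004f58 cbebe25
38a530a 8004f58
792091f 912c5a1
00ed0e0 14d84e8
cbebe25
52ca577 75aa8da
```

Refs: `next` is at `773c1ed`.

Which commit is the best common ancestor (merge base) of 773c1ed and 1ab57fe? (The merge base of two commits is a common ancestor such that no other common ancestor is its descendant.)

Ancestors of 773c1ed: {773c1ed, cbebe25}.
Ancestors of 1ab57fe: {00ed0e0, 14d84e8, 1ab57fe, 1cbf08c, b887f80, ca93303, cbebe25}.
Common ancestors: {cbebe25}.
The only common ancestor is cbebe25, so it is the merge base.

cbebe25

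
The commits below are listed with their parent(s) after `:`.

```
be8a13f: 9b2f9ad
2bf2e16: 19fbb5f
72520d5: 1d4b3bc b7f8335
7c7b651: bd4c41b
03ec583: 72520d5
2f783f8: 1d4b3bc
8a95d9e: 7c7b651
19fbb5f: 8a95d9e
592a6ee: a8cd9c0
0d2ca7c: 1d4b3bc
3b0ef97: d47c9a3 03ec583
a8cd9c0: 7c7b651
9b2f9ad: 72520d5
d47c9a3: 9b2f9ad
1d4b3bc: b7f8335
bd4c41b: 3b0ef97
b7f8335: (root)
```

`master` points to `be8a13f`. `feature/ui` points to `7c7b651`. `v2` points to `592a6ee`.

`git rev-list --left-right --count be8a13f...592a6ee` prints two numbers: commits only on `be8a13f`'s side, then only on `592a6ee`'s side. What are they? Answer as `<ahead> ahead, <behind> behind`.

1 ahead, 7 behind

Reachable from be8a13f: {1d4b3bc, 72520d5, 9b2f9ad, b7f8335, be8a13f}.
Reachable from 592a6ee: {03ec583, 1d4b3bc, 3b0ef97, 592a6ee, 72520d5, 7c7b651, 9b2f9ad, a8cd9c0, b7f8335, bd4c41b, d47c9a3}.
Only in be8a13f's history (ahead): {be8a13f} — 1.
Only in 592a6ee's history (behind): {03ec583, 3b0ef97, 592a6ee, 7c7b651, a8cd9c0, bd4c41b, d47c9a3} — 7.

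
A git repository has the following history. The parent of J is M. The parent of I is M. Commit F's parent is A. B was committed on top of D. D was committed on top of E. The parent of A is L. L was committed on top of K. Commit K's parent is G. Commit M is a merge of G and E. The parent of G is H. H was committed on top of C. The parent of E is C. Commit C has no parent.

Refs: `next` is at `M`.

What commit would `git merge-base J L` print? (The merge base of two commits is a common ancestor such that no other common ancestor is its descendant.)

Ancestors of J: {C, E, G, H, J, M}.
Ancestors of L: {C, G, H, K, L}.
Common ancestors: {C, G, H}.
Among these, G is not an ancestor of any other common ancestor — it is the merge base.

G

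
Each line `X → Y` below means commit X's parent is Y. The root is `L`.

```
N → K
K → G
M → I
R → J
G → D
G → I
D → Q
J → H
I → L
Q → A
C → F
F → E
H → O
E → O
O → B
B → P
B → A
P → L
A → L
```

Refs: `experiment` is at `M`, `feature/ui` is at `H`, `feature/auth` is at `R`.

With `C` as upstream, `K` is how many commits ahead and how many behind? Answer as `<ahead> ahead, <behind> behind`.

Reachable from K: {A, D, G, I, K, L, Q}.
Reachable from C: {A, B, C, E, F, L, O, P}.
Only in K's history (ahead): {D, G, I, K, Q} — 5.
Only in C's history (behind): {B, C, E, F, O, P} — 6.

5 ahead, 6 behind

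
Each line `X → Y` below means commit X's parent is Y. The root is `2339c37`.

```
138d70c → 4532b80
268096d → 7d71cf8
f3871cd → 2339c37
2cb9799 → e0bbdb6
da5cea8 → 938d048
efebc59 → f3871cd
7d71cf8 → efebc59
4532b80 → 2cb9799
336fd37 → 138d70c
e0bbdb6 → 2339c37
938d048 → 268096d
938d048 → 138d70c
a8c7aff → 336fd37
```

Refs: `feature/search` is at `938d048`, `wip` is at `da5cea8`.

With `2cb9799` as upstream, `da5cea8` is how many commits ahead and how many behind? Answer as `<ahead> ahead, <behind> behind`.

Reachable from da5cea8: {138d70c, 2339c37, 268096d, 2cb9799, 4532b80, 7d71cf8, 938d048, da5cea8, e0bbdb6, efebc59, f3871cd}.
Reachable from 2cb9799: {2339c37, 2cb9799, e0bbdb6}.
Only in da5cea8's history (ahead): {138d70c, 268096d, 4532b80, 7d71cf8, 938d048, da5cea8, efebc59, f3871cd} — 8.
Only in 2cb9799's history (behind): {} — 0.

8 ahead, 0 behind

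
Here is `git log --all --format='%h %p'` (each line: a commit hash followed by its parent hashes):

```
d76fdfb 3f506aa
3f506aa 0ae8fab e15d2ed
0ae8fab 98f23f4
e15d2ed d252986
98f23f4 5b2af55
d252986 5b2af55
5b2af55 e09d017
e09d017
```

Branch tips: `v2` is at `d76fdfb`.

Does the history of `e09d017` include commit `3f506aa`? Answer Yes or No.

Ancestors of e09d017: {e09d017}.
3f506aa is not in that set, so it is not an ancestor of e09d017.

No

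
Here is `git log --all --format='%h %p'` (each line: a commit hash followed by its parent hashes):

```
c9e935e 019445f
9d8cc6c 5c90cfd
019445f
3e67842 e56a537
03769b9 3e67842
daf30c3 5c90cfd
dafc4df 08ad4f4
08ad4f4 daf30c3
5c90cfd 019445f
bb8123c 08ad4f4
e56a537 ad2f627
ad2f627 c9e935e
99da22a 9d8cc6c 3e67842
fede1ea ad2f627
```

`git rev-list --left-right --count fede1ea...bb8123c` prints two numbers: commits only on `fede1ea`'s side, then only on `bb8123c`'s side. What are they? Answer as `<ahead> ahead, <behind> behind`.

Reachable from fede1ea: {019445f, ad2f627, c9e935e, fede1ea}.
Reachable from bb8123c: {019445f, 08ad4f4, 5c90cfd, bb8123c, daf30c3}.
Only in fede1ea's history (ahead): {ad2f627, c9e935e, fede1ea} — 3.
Only in bb8123c's history (behind): {08ad4f4, 5c90cfd, bb8123c, daf30c3} — 4.

3 ahead, 4 behind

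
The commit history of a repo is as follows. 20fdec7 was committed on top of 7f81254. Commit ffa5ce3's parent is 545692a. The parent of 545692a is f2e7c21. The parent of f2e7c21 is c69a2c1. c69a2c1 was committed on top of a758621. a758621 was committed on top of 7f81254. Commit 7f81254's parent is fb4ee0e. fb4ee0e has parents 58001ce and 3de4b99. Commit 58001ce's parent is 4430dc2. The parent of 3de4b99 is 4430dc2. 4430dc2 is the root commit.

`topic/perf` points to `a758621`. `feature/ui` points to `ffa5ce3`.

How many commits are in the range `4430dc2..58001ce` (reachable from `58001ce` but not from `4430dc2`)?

1

Reachable from 58001ce: {4430dc2, 58001ce}.
Reachable from 4430dc2: {4430dc2}.
In 58001ce's history but not 4430dc2's: {58001ce} — 1 commit.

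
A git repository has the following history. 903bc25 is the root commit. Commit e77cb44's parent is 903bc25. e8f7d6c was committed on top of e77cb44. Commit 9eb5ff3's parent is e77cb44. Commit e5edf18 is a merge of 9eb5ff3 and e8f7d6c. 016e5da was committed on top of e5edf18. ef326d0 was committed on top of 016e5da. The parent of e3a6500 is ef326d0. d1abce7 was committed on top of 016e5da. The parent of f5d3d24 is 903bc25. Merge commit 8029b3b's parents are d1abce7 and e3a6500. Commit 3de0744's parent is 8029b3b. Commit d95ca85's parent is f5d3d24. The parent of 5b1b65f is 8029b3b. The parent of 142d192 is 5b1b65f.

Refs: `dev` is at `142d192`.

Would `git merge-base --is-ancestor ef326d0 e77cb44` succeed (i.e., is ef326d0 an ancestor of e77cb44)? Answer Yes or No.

No

Ancestors of e77cb44: {903bc25, e77cb44}.
ef326d0 is not in that set, so it is not an ancestor of e77cb44.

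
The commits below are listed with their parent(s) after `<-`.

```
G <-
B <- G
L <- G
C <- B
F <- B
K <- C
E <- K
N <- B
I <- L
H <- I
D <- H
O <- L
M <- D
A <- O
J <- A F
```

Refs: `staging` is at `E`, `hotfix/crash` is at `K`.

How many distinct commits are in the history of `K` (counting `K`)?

4

Walking parent pointers from K: reachable set = {B, C, G, K}.
That is 4 commits.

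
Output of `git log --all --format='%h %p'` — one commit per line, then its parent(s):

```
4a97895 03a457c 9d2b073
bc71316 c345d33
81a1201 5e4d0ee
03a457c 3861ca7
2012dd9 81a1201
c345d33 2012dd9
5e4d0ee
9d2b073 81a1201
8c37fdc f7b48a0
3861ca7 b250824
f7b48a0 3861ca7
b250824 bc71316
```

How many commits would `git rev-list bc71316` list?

5

Walking parent pointers from bc71316: reachable set = {2012dd9, 5e4d0ee, 81a1201, bc71316, c345d33}.
That is 5 commits.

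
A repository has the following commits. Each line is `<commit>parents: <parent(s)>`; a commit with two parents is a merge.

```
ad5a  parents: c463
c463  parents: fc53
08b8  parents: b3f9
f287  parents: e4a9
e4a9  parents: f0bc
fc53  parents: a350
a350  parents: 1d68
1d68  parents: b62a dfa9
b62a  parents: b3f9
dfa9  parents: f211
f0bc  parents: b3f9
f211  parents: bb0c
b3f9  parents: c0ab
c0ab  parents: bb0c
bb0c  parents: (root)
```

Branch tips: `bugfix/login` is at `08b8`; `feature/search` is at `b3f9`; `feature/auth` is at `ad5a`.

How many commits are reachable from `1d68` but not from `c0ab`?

5

Reachable from 1d68: {1d68, b3f9, b62a, bb0c, c0ab, dfa9, f211}.
Reachable from c0ab: {bb0c, c0ab}.
In 1d68's history but not c0ab's: {1d68, b3f9, b62a, dfa9, f211} — 5 commits.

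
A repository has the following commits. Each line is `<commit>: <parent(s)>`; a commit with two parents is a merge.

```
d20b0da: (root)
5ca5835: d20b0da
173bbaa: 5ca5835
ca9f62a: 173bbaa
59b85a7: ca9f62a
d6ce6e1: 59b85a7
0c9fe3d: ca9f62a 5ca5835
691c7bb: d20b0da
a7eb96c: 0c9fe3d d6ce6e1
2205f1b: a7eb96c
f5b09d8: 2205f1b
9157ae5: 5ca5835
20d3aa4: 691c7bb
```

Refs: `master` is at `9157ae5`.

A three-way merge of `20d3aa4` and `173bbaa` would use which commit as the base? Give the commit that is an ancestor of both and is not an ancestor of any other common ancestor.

Ancestors of 20d3aa4: {20d3aa4, 691c7bb, d20b0da}.
Ancestors of 173bbaa: {173bbaa, 5ca5835, d20b0da}.
Common ancestors: {d20b0da}.
The only common ancestor is d20b0da, so it is the merge base.

d20b0da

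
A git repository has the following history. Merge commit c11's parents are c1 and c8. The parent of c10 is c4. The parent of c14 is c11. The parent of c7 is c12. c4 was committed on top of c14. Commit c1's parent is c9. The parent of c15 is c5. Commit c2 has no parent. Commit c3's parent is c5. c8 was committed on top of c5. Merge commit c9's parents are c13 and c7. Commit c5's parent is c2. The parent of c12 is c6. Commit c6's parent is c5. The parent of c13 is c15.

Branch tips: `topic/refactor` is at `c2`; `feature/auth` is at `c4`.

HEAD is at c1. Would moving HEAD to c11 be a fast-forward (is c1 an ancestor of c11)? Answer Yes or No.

Yes

A fast-forward from c1 to c11 is possible iff c1 is an ancestor of c11.
Ancestors of c11: {c1, c11, c12, c13, c15, c2, c5, c6, c7, c8, c9}.
c1 is among them, so fast-forward is possible.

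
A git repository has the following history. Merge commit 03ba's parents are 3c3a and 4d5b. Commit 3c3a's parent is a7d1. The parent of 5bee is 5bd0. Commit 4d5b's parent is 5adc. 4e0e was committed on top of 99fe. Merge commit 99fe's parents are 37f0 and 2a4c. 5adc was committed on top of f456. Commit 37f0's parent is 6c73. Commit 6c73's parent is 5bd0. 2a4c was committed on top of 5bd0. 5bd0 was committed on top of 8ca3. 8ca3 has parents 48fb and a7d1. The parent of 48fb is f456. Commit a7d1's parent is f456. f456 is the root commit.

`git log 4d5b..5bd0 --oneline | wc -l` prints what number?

4

Reachable from 5bd0: {48fb, 5bd0, 8ca3, a7d1, f456}.
Reachable from 4d5b: {4d5b, 5adc, f456}.
In 5bd0's history but not 4d5b's: {48fb, 5bd0, 8ca3, a7d1} — 4 commits.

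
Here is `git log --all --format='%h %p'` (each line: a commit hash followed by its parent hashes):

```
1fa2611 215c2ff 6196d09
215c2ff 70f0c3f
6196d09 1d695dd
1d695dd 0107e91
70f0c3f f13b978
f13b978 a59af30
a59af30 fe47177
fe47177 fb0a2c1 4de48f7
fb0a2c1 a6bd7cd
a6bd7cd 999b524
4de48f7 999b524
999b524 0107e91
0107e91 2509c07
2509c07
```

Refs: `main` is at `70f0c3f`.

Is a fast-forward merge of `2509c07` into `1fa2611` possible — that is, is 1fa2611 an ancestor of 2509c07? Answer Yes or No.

No

A fast-forward from 1fa2611 to 2509c07 is possible iff 1fa2611 is an ancestor of 2509c07.
Ancestors of 2509c07: {2509c07}.
1fa2611 is not among them, so fast-forward is not possible.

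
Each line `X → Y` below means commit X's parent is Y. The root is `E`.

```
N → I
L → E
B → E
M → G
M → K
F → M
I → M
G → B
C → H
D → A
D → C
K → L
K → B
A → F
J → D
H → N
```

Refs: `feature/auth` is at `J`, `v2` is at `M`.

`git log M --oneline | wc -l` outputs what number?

Walking parent pointers from M: reachable set = {B, E, G, K, L, M}.
That is 6 commits.

6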